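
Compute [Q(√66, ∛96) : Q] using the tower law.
[Q(√66, ∛96) : Q] = 6

Let L = Q(√66, ∛96). Since Q(√66) ⊂ L and [Q(√66):Q] = 2, the tower law gives 2 | [L:Q]. Likewise Q(∛96) ⊂ L with [Q(∛96):Q] = 3 (because 96 is not a perfect cube), so 3 | [L:Q]. As gcd(2,3) = 1, [L:Q] is divisible by 6. Conversely L is generated over Q by √66 and ∛96, so [L:Q] ≤ 2·3 = 6. Therefore [Q(√66, ∛96) : Q] = 6.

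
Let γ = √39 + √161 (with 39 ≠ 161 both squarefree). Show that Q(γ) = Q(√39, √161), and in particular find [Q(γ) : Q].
[Q(γ) : Q] = 4 (equivalently, Q(γ) = Q(√39, √161))

Obviously Q(γ) ⊆ Q(√39, √161), and [Q(√39, √161):Q] = 4 (since 39, 161 are distinct squarefree integers > 1 with 6279 not a perfect square). To show equality we compute the minimal polynomial of γ. From γ = √39 + √161: γ^2 = 39 + 2√(6279) + 161 = 200 + 2√(6279), so γ^2 - 200 = 2√(6279); squaring, (γ^2 - 200)^2 = 4·6279, i.e. γ^4 - 400γ^2 + 40000 - 25116 = 0, i.e. γ^4 - 400γ^2 + 14884 = 0. So γ is a root of x^4 - 400x^2 + 14884. This polynomial is irreducible over Q: it has no rational root (each ±√39 ± √161 is irrational), and any factorization into two quadratics over Q would force √(6279) ∈ Q (pairing opposite roots) or √39, √161 ∈ Q (other pairings), all impossible. Hence [Q(γ):Q] = 4 = [Q(√39, √161):Q], so Q(γ) = Q(√39, √161).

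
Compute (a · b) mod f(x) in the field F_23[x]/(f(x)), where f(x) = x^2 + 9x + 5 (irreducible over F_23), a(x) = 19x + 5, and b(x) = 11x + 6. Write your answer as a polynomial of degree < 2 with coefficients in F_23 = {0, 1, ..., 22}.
a · b ≡ 13x + 20 (mod f(x))

Multiply in F_23[x]: a(x)·b(x) = (19x + 5)·(11x + 6) = 2x^2 + 8x + 7. This has degree ≥ 2, so divide by f(x) over F_23: 2x^2 + 8x + 7 = (2)·(x^2 + 9x + 5) + (13x + 20). Hence a·b ≡ 13x + 20 (mod f). (F_23[x]/(f) is a field with 23^2 = 529 elements since f is irreducible of degree 2.)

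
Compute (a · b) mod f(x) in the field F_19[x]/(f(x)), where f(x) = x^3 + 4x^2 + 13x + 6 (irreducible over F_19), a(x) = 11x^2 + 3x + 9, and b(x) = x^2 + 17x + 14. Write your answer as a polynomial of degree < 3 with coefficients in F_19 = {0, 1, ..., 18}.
a · b ≡ 17x + 10 (mod f(x))

Multiply in F_19[x]: a(x)·b(x) = (11x^2 + 3x + 9)·(x^2 + 17x + 14) = 11x^4 + 5x^2 + 5x + 12. This has degree ≥ 3, so divide by f(x) over F_19: 11x^4 + 5x^2 + 5x + 12 = (11x + 13)·(x^3 + 4x^2 + 13x + 6) + (17x + 10). Hence a·b ≡ 17x + 10 (mod f). (F_19[x]/(f) is a field with 19^3 = 6859 elements since f is irreducible of degree 3.)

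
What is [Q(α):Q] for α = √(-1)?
[Q(α):Q] = 2

[Q(α):Q] equals the degree of the minimal polynomial of α. Here α^2 = -1 and x^2 + 1 is irreducible (d = -1 is squarefree, ≠ 1, hence not a square), so deg(m_α) = 2. Thus [Q(α):Q] = 2.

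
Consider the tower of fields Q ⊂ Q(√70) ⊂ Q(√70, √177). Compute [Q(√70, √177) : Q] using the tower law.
[Q(√70, √177) : Q] = 4

[Q(√70):Q] = 2 (min poly x^2 - 70, irreducible since 70 is squarefree > 1). For the top step, suppose √177 ∈ Q(√70), say √177 = c + d√70 with c, d ∈ Q. Squaring: 177 = c^2 + 70d^2 + 2cd√70. Since √70 ∉ Q this forces 2cd = 0. If d = 0 then √177 = c ∈ Q, contradicting 177 squarefree > 1. If c = 0 then 177 = 70d^2, so 70·177 = (70d)^2 is a perfect square in Q — but 70·177 = 12390 is not a perfect square (since 70 and 177 are distinct squarefree integers). Contradiction. Hence √177 ∉ Q(√70), so x^2 - 177 stays irreducible over Q(√70) and [Q(√70, √177) : Q(√70)] = 2. By the tower law, [Q(√70, √177) : Q] = 2 · 2 = 4.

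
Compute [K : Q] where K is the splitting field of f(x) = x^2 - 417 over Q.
[K : Q] = 2

f(x) = x^2 - 417 factors as (x - √417)(x + √417). The splitting field is K = Q(√417). Since 417 is squarefree and > 1, it is not a perfect square, so x^2 - 417 is irreducible over Q and [Q(√417) : Q] = 2. Hence [K : Q] = 2.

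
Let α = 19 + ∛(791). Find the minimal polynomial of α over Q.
m_α(x) = x^3 - 57x^2 + 1083x - 7650

Set β = α - 19 = ∛(791), so β^3 = 791. Then (α - 19)^3 - 791 = 0, i.e. α is a root of g(x) = (x - 19)^3 - 791 = x^3 - 57x^2 + 1083x - 7650. Since g(x) = h(x - 19) where h(x) = x^3 - 791, and h is irreducible over Q (because 791 is not a perfect cube, so h has no rational root, and a monic cubic with no rational root is irreducible), g is also irreducible (irreducibility is preserved under the substitution x → x - 19). Hence m_α(x) = x^3 - 57x^2 + 1083x - 7650.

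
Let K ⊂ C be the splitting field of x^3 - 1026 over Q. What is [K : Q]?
[K : Q] = 6

The roots of x^3 - 1026 are ∛1026, ω∛1026, ω^2∛1026 where ω = e^(2πi/3) is a primitive cube root of unity, so K = Q(∛1026, ω). Now [Q(∛1026):Q] = 3 (since 1026 is not a perfect cube, x^3 - 1026 is irreducible) and [Q(ω):Q] = 2. Both 2 and 3 divide [K:Q], and [K:Q] ≤ 3·2 = 6, so [K:Q] = 6. (Equivalently: Q(∛1026) ⊂ R but ω ∉ R, so [K : Q(∛1026)] = 2.)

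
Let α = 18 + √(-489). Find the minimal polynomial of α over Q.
m_α(x) = x^2 - 36x + 813

From α - 18 = √(-489), squaring gives (α - 18)^2 = -489, i.e. α^2 - 36α + 324 = -489, so α^2 - 36α + 813 = 0. The discriminant of x^2 - 36x + 813 is (-36)^2 - 4·(813) = 1296 - 3252 = -1956, and 4·(-489) is not a perfect square in Q since -489 is squarefree and ≠ 1. Hence x^2 - 36x + 813 is irreducible over Q and is the minimal polynomial of α.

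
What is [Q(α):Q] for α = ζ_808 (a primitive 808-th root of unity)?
[Q(α):Q] = 400

The minimal polynomial of ζ_808 over Q is the 808-th cyclotomic polynomial Φ_808(x), which is irreducible over Q and has degree φ(808) = 400. Hence [Q(α):Q] = φ(808) = 400.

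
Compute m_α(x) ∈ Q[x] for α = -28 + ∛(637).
m_α(x) = x^3 + 84x^2 + 2352x + 21315

Set β = α + 28 = ∛(637), so β^3 = 637. Then (α + 28)^3 - 637 = 0, i.e. α is a root of g(x) = (x + 28)^3 - 637 = x^3 + 84x^2 + 2352x + 21315. Since g(x) = h(x + 28) where h(x) = x^3 - 637, and h is irreducible over Q (because 637 is not a perfect cube, so h has no rational root, and a monic cubic with no rational root is irreducible), g is also irreducible (irreducibility is preserved under the substitution x → x + 28). Hence m_α(x) = x^3 + 84x^2 + 2352x + 21315.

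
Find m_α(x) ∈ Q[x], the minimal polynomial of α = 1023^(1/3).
m_α(x) = x^3 - 1023

α satisfies α^3 = 1023, so x^3 - 1023 annihilates α. By the rational root test, a rational root p/q (in lowest terms) of x^3 - 1023 would satisfy p^3 = 1023 q^3, forcing q = 1 and p^3 = 1023; but 1023 is not a perfect cube, contradiction. A monic cubic over Q with no rational root is irreducible (any nontrivial factorization would include a linear factor). Hence x^3 - 1023 is the minimal polynomial of α, and in particular [Q(α):Q] = 3.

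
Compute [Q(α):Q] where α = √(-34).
[Q(α):Q] = 2

[Q(α):Q] equals the degree of the minimal polynomial of α. Here α^2 = -34 and x^2 + 34 is irreducible (d = -34 is squarefree, ≠ 1, hence not a square), so deg(m_α) = 2. Thus [Q(α):Q] = 2.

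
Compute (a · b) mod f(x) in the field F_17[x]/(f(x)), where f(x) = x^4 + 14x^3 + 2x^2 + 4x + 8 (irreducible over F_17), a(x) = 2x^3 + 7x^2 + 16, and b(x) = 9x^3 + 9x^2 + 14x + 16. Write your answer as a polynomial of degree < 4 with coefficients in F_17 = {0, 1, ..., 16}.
a · b ≡ 3x^3 + 12x^2 + 7x + 10 (mod f(x))

Multiply in F_17[x]: a(x)·b(x) = (2x^3 + 7x^2 + 16)·(9x^3 + 9x^2 + 14x + 16) = x^6 + 13x^5 + 6x^4 + 2x^3 + x^2 + 3x + 1. This has degree ≥ 4, so divide by f(x) over F_17: x^6 + 13x^5 + 6x^4 + 2x^3 + x^2 + 3x + 1 = (x^2 + 16x + 1)·(x^4 + 14x^3 + 2x^2 + 4x + 8) + (3x^3 + 12x^2 + 7x + 10). Hence a·b ≡ 3x^3 + 12x^2 + 7x + 10 (mod f). (F_17[x]/(f) is a field with 17^4 = 83521 elements since f is irreducible of degree 4.)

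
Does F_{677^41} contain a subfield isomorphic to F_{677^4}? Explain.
No: F_{677^4} is not a subfield of F_{677^41}

F_{p^m} embeds in F_{p^n} iff m | n. Here 4 ∤ 41 (since 41 = 10·4 + 1 with remainder 1 ≠ 0), so F_{677^4} is not a subfield of F_{677^41}. Equivalently: if it were, the tower law would give 4 = [F_{677^4}:F_677] dividing [F_{677^41}:F_677] = 41, contradiction.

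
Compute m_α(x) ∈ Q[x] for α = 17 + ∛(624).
m_α(x) = x^3 - 51x^2 + 867x - 5537

Set β = α - 17 = ∛(624), so β^3 = 624. Then (α - 17)^3 - 624 = 0, i.e. α is a root of g(x) = (x - 17)^3 - 624 = x^3 - 51x^2 + 867x - 5537. Since g(x) = h(x - 17) where h(x) = x^3 - 624, and h is irreducible over Q (because 624 is not a perfect cube, so h has no rational root, and a monic cubic with no rational root is irreducible), g is also irreducible (irreducibility is preserved under the substitution x → x - 17). Hence m_α(x) = x^3 - 51x^2 + 867x - 5537.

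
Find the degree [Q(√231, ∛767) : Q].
[Q(√231, ∛767) : Q] = 6

Let L = Q(√231, ∛767). Since Q(√231) ⊂ L and [Q(√231):Q] = 2, the tower law gives 2 | [L:Q]. Likewise Q(∛767) ⊂ L with [Q(∛767):Q] = 3 (because 767 is not a perfect cube), so 3 | [L:Q]. As gcd(2,3) = 1, [L:Q] is divisible by 6. Conversely L is generated over Q by √231 and ∛767, so [L:Q] ≤ 2·3 = 6. Therefore [Q(√231, ∛767) : Q] = 6.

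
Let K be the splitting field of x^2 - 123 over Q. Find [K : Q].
[K : Q] = 2

f(x) = x^2 - 123 factors as (x - √123)(x + √123). The splitting field is K = Q(√123). Since 123 is squarefree and > 1, it is not a perfect square, so x^2 - 123 is irreducible over Q and [Q(√123) : Q] = 2. Hence [K : Q] = 2.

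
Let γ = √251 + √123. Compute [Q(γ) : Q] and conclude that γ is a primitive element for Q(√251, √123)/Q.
[Q(γ) : Q] = 4 (equivalently, Q(γ) = Q(√251, √123))

Obviously Q(γ) ⊆ Q(√251, √123), and [Q(√251, √123):Q] = 4 (since 251, 123 are distinct squarefree integers > 1 with 30873 not a perfect square). To show equality we compute the minimal polynomial of γ. From γ = √251 + √123: γ^2 = 251 + 2√(30873) + 123 = 374 + 2√(30873), so γ^2 - 374 = 2√(30873); squaring, (γ^2 - 374)^2 = 4·30873, i.e. γ^4 - 748γ^2 + 139876 - 123492 = 0, i.e. γ^4 - 748γ^2 + 16384 = 0. So γ is a root of x^4 - 748x^2 + 16384. This polynomial is irreducible over Q: it has no rational root (each ±√251 ± √123 is irrational), and any factorization into two quadratics over Q would force √(30873) ∈ Q (pairing opposite roots) or √251, √123 ∈ Q (other pairings), all impossible. Hence [Q(γ):Q] = 4 = [Q(√251, √123):Q], so Q(γ) = Q(√251, √123).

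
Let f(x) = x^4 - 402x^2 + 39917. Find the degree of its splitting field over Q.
[K : Q] = 4

Solving the quadratic in x^2: x^2 = (402 ± √(402^2 - 4·39917))/2 = (402 ± √1936)/2 = (402 ± 44)/2, giving x^2 = 179 or x^2 = 223. So f(x) = (x^2 - 179)(x^2 - 223) and the roots of f are ±√179, ±√223. Hence the splitting field is K = Q(√179, √223). Since 179 and 223 are distinct squarefree integers > 1, their product 39917 is not a perfect square, so √223 ∉ Q(√179). By the tower law [K:Q] = [Q(√179,√223):Q(√179)] · [Q(√179):Q] = 2 · 2 = 4.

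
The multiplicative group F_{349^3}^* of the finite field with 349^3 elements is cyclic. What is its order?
|F_{349^3}^*| = 42508548

F_{349^3} has 349^3 = 42508549 elements; its multiplicative group consists of all nonzero elements, so |F_{349^3}^*| = 42508549 - 1 = 42508548. (It is cyclic since any finite subgroup of the multiplicative group of a field is cyclic.)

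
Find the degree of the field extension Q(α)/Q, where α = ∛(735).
[Q(α):Q] = 3

The minimal polynomial of α is x^3 - 735, irreducible over Q since 735 is not a perfect cube (so x^3 - 735 has no rational root). Hence [Q(α):Q] = deg(m_α) = 3.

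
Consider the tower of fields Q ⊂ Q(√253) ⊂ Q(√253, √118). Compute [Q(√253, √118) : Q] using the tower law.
[Q(√253, √118) : Q] = 4

[Q(√253):Q] = 2 (min poly x^2 - 253, irreducible since 253 is squarefree > 1). For the top step, suppose √118 ∈ Q(√253), say √118 = c + d√253 with c, d ∈ Q. Squaring: 118 = c^2 + 253d^2 + 2cd√253. Since √253 ∉ Q this forces 2cd = 0. If d = 0 then √118 = c ∈ Q, contradicting 118 squarefree > 1. If c = 0 then 118 = 253d^2, so 253·118 = (253d)^2 is a perfect square in Q — but 253·118 = 29854 is not a perfect square (since 253 and 118 are distinct squarefree integers). Contradiction. Hence √118 ∉ Q(√253), so x^2 - 118 stays irreducible over Q(√253) and [Q(√253, √118) : Q(√253)] = 2. By the tower law, [Q(√253, √118) : Q] = 2 · 2 = 4.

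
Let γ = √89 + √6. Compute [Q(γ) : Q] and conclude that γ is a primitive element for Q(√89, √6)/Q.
[Q(γ) : Q] = 4 (equivalently, Q(γ) = Q(√89, √6))

Obviously Q(γ) ⊆ Q(√89, √6), and [Q(√89, √6):Q] = 4 (since 89, 6 are distinct squarefree integers > 1 with 534 not a perfect square). To show equality we compute the minimal polynomial of γ. From γ = √89 + √6: γ^2 = 89 + 2√(534) + 6 = 95 + 2√(534), so γ^2 - 95 = 2√(534); squaring, (γ^2 - 95)^2 = 4·534, i.e. γ^4 - 190γ^2 + 9025 - 2136 = 0, i.e. γ^4 - 190γ^2 + 6889 = 0. So γ is a root of x^4 - 190x^2 + 6889. This polynomial is irreducible over Q: it has no rational root (each ±√89 ± √6 is irrational), and any factorization into two quadratics over Q would force √(534) ∈ Q (pairing opposite roots) or √89, √6 ∈ Q (other pairings), all impossible. Hence [Q(γ):Q] = 4 = [Q(√89, √6):Q], so Q(γ) = Q(√89, √6).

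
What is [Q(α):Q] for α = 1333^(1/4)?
[Q(α):Q] = 4

α is a root of x^4 - 1333. By Eisenstein's criterion at the prime p = 31 (which divides the constant term 1333 but p^2 = 961 does not, since 1333 is squarefree), x^4 - 1333 is irreducible over Q. Hence [Q(α):Q] = 4.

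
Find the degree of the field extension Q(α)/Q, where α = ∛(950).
[Q(α):Q] = 3

The minimal polynomial of α is x^3 - 950, irreducible over Q since 950 is not a perfect cube (so x^3 - 950 has no rational root). Hence [Q(α):Q] = deg(m_α) = 3.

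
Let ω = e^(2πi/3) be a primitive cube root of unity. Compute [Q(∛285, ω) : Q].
[Q(∛285, ω) : Q] = 6

[Q(∛285):Q] = 3 (min poly x^3 - 285, irreducible since 285 is not a perfect cube). [Q(ω):Q] = 2 (min poly x^2 + x + 1). Since Q(∛285) ⊂ R and ω ∉ R, we have ω ∉ Q(∛285), so x^2 + x + 1 remains irreducible over Q(∛285) and [Q(∛285, ω) : Q(∛285)] = 2. By the tower law, [Q(∛285, ω) : Q] = 3 · 2 = 6. (In fact Q(∛285, ω) is the splitting field of x^3 - 285 over Q.)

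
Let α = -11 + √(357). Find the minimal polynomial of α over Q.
m_α(x) = x^2 + 22x - 236

From α + 11 = √(357), squaring gives (α + 11)^2 = 357, i.e. α^2 + 22α + 121 = 357, so α^2 + 22α - 236 = 0. The discriminant of x^2 + 22x - 236 is (22)^2 - 4·(-236) = 484 + 944 = 1428, and 4·(357) is not a perfect square in Q since 357 is squarefree and ≠ 1. Hence x^2 + 22x - 236 is irreducible over Q and is the minimal polynomial of α.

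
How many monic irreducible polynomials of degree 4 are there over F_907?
There are 169187638638 monic irreducible polynomials of degree 4 over F_907

Each element of F_{907^4} that lies in no proper subfield is a root of exactly one monic irreducible of degree 4 over F_907, and each such polynomial has 4 distinct roots in F_{907^4}. By Möbius inversion the count is N_907(4) = (1/4) Σ_{d|4} μ(4/d) · 907^d = (1/4)(μ(4)·907^1 + μ(2)·907^2 + μ(1)·907^4) = 676750554552/4 = 169187638638.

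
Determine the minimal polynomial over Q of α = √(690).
m_α(x) = x^2 - 690

α satisfies α^2 - 690 = 0, so x^2 - 690 annihilates α. Since d = 690 is squarefree and ≠ 1, it is not a perfect square in Q, so x^2 - 690 has no rational root and is therefore irreducible over Q (a degree-2 polynomial over a field is irreducible iff it has no root). Hence m_α(x) = x^2 - 690.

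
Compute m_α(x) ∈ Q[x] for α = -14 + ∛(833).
m_α(x) = x^3 + 42x^2 + 588x + 1911

Set β = α + 14 = ∛(833), so β^3 = 833. Then (α + 14)^3 - 833 = 0, i.e. α is a root of g(x) = (x + 14)^3 - 833 = x^3 + 42x^2 + 588x + 1911. Since g(x) = h(x + 14) where h(x) = x^3 - 833, and h is irreducible over Q (because 833 is not a perfect cube, so h has no rational root, and a monic cubic with no rational root is irreducible), g is also irreducible (irreducibility is preserved under the substitution x → x + 14). Hence m_α(x) = x^3 + 42x^2 + 588x + 1911.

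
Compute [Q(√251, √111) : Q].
[Q(√251, √111) : Q] = 4

[Q(√251):Q] = 2 (min poly x^2 - 251, irreducible since 251 is squarefree > 1). For the top step, suppose √111 ∈ Q(√251), say √111 = c + d√251 with c, d ∈ Q. Squaring: 111 = c^2 + 251d^2 + 2cd√251. Since √251 ∉ Q this forces 2cd = 0. If d = 0 then √111 = c ∈ Q, contradicting 111 squarefree > 1. If c = 0 then 111 = 251d^2, so 251·111 = (251d)^2 is a perfect square in Q — but 251·111 = 27861 is not a perfect square (since 251 and 111 are distinct squarefree integers). Contradiction. Hence √111 ∉ Q(√251), so x^2 - 111 stays irreducible over Q(√251) and [Q(√251, √111) : Q(√251)] = 2. By the tower law, [Q(√251, √111) : Q] = 2 · 2 = 4.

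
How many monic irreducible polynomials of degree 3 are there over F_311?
There are 10026640 monic irreducible polynomials of degree 3 over F_311

Each element of F_{311^3} that lies in no proper subfield is a root of exactly one monic irreducible of degree 3 over F_311, and each such polynomial has 3 distinct roots in F_{311^3}. By Möbius inversion the count is N_311(3) = (1/3) Σ_{d|3} μ(3/d) · 311^d = (1/3)(μ(3)·311^1 + μ(1)·311^3) = 30079920/3 = 10026640.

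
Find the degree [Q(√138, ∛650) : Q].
[Q(√138, ∛650) : Q] = 6

Let L = Q(√138, ∛650). Since Q(√138) ⊂ L and [Q(√138):Q] = 2, the tower law gives 2 | [L:Q]. Likewise Q(∛650) ⊂ L with [Q(∛650):Q] = 3 (because 650 is not a perfect cube), so 3 | [L:Q]. As gcd(2,3) = 1, [L:Q] is divisible by 6. Conversely L is generated over Q by √138 and ∛650, so [L:Q] ≤ 2·3 = 6. Therefore [Q(√138, ∛650) : Q] = 6.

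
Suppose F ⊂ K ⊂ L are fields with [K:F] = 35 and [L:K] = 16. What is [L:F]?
[L:F] = 560

The tower law says that for any tower of field extensions F ⊂ K ⊂ L with finite degrees, [L:F] = [L:K] · [K:F]. Here this gives [L:F] = 16 · 35 = 560.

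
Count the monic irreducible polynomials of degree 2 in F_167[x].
There are 13861 monic irreducible polynomials of degree 2 over F_167

Each element of F_{167^2} that lies in no proper subfield is a root of exactly one monic irreducible of degree 2 over F_167, and each such polynomial has 2 distinct roots in F_{167^2}. By Möbius inversion the count is N_167(2) = (1/2) Σ_{d|2} μ(2/d) · 167^d = (1/2)(μ(2)·167^1 + μ(1)·167^2) = 27722/2 = 13861.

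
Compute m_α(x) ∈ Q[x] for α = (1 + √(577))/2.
m_α(x) = x^2 - x - 144

From 2α - 1 = √(577), squaring gives (2α - 1)^2 = 577, i.e. 4α^2 - 4α + 1 = 577, so α^2 - α + (1 - 577)/4 = 0. Since 577 ≡ 1 (mod 4), (1 - 577)/4 = -144 ∈ Z. The polynomial x^2 - x - 144 has discriminant 1 - 4·(-144) = 577, which is not a perfect square in Q (d = 577 is squarefree and ≠ 1), so x^2 - x - 144 is irreducible over Q. It is the minimal polynomial of α.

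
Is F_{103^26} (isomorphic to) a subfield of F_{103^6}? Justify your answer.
No: F_{103^26} is not a subfield of F_{103^6}

F_{p^m} embeds in F_{p^n} iff m | n. Here 26 ∤ 6 (since 6 = 0·26 + 6 with remainder 6 ≠ 0), so F_{103^26} is not a subfield of F_{103^6}. Equivalently: if it were, the tower law would give 26 = [F_{103^26}:F_103] dividing [F_{103^6}:F_103] = 6, contradiction.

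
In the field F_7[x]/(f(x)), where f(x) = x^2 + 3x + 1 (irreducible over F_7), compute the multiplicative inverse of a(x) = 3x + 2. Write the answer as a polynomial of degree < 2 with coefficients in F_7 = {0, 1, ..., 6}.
a(x)^(-1) ≡ 2x (mod f(x))

Since f is irreducible over F_7, F_7[x]/(f) is a field and a(x) ≠ 0 has an inverse. Apply the extended Euclidean algorithm to f(x) and a(x) in F_7[x]: f(x) = (5x)·a(x) + (1). The last nonzero remainder is the constant 1 = gcd(f, a) in F_7. Back-substituting through the division chain expresses 1 = s(x)·a(x) + t(x)·f(x) with s(x) ≡ 2x (mod f), so a(x)^(-1) ≡ s(x) = 2x (mod f). Check: (3x + 2)·(2x) = 6x^2 + 4x ≡ 1 (mod x^2 + 3x + 1).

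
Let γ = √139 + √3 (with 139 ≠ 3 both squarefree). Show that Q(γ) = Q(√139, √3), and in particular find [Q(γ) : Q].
[Q(γ) : Q] = 4 (equivalently, Q(γ) = Q(√139, √3))

Obviously Q(γ) ⊆ Q(√139, √3), and [Q(√139, √3):Q] = 4 (since 139, 3 are distinct squarefree integers > 1 with 417 not a perfect square). To show equality we compute the minimal polynomial of γ. From γ = √139 + √3: γ^2 = 139 + 2√(417) + 3 = 142 + 2√(417), so γ^2 - 142 = 2√(417); squaring, (γ^2 - 142)^2 = 4·417, i.e. γ^4 - 284γ^2 + 20164 - 1668 = 0, i.e. γ^4 - 284γ^2 + 18496 = 0. So γ is a root of x^4 - 284x^2 + 18496. This polynomial is irreducible over Q: it has no rational root (each ±√139 ± √3 is irrational), and any factorization into two quadratics over Q would force √(417) ∈ Q (pairing opposite roots) or √139, √3 ∈ Q (other pairings), all impossible. Hence [Q(γ):Q] = 4 = [Q(√139, √3):Q], so Q(γ) = Q(√139, √3).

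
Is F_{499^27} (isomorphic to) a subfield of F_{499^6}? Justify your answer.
No: F_{499^27} is not a subfield of F_{499^6}

F_{p^m} embeds in F_{p^n} iff m | n. Here 27 ∤ 6 (since 6 = 0·27 + 6 with remainder 6 ≠ 0), so F_{499^27} is not a subfield of F_{499^6}. Equivalently: if it were, the tower law would give 27 = [F_{499^27}:F_499] dividing [F_{499^6}:F_499] = 6, contradiction.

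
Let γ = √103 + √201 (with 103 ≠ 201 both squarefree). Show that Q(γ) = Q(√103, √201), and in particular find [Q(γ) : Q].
[Q(γ) : Q] = 4 (equivalently, Q(γ) = Q(√103, √201))

Obviously Q(γ) ⊆ Q(√103, √201), and [Q(√103, √201):Q] = 4 (since 103, 201 are distinct squarefree integers > 1 with 20703 not a perfect square). To show equality we compute the minimal polynomial of γ. From γ = √103 + √201: γ^2 = 103 + 2√(20703) + 201 = 304 + 2√(20703), so γ^2 - 304 = 2√(20703); squaring, (γ^2 - 304)^2 = 4·20703, i.e. γ^4 - 608γ^2 + 92416 - 82812 = 0, i.e. γ^4 - 608γ^2 + 9604 = 0. So γ is a root of x^4 - 608x^2 + 9604. This polynomial is irreducible over Q: it has no rational root (each ±√103 ± √201 is irrational), and any factorization into two quadratics over Q would force √(20703) ∈ Q (pairing opposite roots) or √103, √201 ∈ Q (other pairings), all impossible. Hence [Q(γ):Q] = 4 = [Q(√103, √201):Q], so Q(γ) = Q(√103, √201).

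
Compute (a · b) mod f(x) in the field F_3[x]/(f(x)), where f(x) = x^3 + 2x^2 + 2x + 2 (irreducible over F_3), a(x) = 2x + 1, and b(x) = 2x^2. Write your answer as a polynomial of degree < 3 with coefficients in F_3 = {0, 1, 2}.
a · b ≡ x + 1 (mod f(x))

Multiply in F_3[x]: a(x)·b(x) = (2x + 1)·(2x^2) = x^3 + 2x^2. This has degree ≥ 3, so divide by f(x) over F_3: x^3 + 2x^2 = (1)·(x^3 + 2x^2 + 2x + 2) + (x + 1). Hence a·b ≡ x + 1 (mod f). (F_3[x]/(f) is a field with 3^3 = 27 elements since f is irreducible of degree 3.)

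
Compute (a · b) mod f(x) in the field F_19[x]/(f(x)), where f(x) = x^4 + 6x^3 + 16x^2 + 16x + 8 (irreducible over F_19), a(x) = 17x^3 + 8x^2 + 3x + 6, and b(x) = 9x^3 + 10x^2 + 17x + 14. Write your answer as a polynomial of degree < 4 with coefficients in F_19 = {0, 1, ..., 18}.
a · b ≡ 13x^3 + 12x + 12 (mod f(x))

Multiply in F_19[x]: a(x)·b(x) = (17x^3 + 8x^2 + 3x + 6)·(9x^3 + 10x^2 + 17x + 14) = x^6 + 14x^5 + 16x^4 + 2x^3 + 14x^2 + 11x + 8. This has degree ≥ 4, so divide by f(x) over F_19: x^6 + 14x^5 + 16x^4 + 2x^3 + 14x^2 + 11x + 8 = (x^2 + 8x + 9)·(x^4 + 6x^3 + 16x^2 + 16x + 8) + (13x^3 + 12x + 12). Hence a·b ≡ 13x^3 + 12x + 12 (mod f). (F_19[x]/(f) is a field with 19^4 = 130321 elements since f is irreducible of degree 4.)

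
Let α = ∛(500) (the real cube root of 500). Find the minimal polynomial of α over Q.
m_α(x) = x^3 - 500

α satisfies α^3 = 500, so x^3 - 500 annihilates α. By the rational root test, a rational root p/q (in lowest terms) of x^3 - 500 would satisfy p^3 = 500 q^3, forcing q = 1 and p^3 = 500; but 500 is not a perfect cube, contradiction. A monic cubic over Q with no rational root is irreducible (any nontrivial factorization would include a linear factor). Hence x^3 - 500 is the minimal polynomial of α, and in particular [Q(α):Q] = 3.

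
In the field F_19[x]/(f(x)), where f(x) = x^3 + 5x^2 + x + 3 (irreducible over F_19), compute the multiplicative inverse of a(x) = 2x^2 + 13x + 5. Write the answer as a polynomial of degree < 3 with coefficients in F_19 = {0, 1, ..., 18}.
a(x)^(-1) ≡ 16x^2 + 3x + 6 (mod f(x))

Since f is irreducible over F_19, F_19[x]/(f) is a field and a(x) ≠ 0 has an inverse. Apply the extended Euclidean algorithm to f(x) and a(x) in F_19[x]: f(x) = (10x + 4)·a(x) + (13x + 2);  a(x) = (6x + 3)·(13x + 2) + (18). The last nonzero remainder is the constant 18 = gcd(f, a) in F_19. Back-substituting through the division chain expresses 18 = s(x)·a(x) + t(x)·f(x) with s(x) ≡ 3x^2 + 16x + 13 (mod f), so (3x^2 + 16x + 13)·a(x) ≡ 18 (mod f). Multiplying by 18^(-1) ≡ 18 in F_19 gives a(x)^(-1) ≡ 18·(3x^2 + 16x + 13) ≡ 16x^2 + 3x + 6 (mod f). Check: (2x^2 + 13x + 5)·(16x^2 + 3x + 6) = 13x^4 + 5x^3 + 17x^2 + 17x + 11 ≡ 1 (mod x^3 + 5x^2 + x + 3).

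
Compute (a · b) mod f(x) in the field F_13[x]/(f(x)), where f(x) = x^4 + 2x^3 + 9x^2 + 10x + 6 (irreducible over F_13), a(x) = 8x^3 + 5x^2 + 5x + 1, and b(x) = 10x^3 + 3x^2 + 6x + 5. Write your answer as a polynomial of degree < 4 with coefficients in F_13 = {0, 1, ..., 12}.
a · b ≡ 3x^3 + 11x^2 + 9x + 2 (mod f(x))

Multiply in F_13[x]: a(x)·b(x) = (8x^3 + 5x^2 + 5x + 1)·(10x^3 + 3x^2 + 6x + 5) = 2x^6 + 9x^5 + 9x^4 + 4x^3 + 6x^2 + 5x + 5. This has degree ≥ 4, so divide by f(x) over F_13: 2x^6 + 9x^5 + 9x^4 + 4x^3 + 6x^2 + 5x + 5 = (2x^2 + 5x + 7)·(x^4 + 2x^3 + 9x^2 + 10x + 6) + (3x^3 + 11x^2 + 9x + 2). Hence a·b ≡ 3x^3 + 11x^2 + 9x + 2 (mod f). (F_13[x]/(f) is a field with 13^4 = 28561 elements since f is irreducible of degree 4.)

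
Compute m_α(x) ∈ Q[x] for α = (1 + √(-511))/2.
m_α(x) = x^2 - x + 128

From 2α - 1 = √(-511), squaring gives (2α - 1)^2 = -511, i.e. 4α^2 - 4α + 1 = -511, so α^2 - α + (1 + 511)/4 = 0. Since -511 ≡ 1 (mod 4), (1 + 511)/4 = 128 ∈ Z. The polynomial x^2 - x + 128 has discriminant 1 - 4·(128) = -511, which is not a perfect square in Q (d = -511 is squarefree and ≠ 1), so x^2 - x + 128 is irreducible over Q. It is the minimal polynomial of α.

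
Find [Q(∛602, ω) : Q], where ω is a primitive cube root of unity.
[Q(∛602, ω) : Q] = 6

[Q(∛602):Q] = 3 (min poly x^3 - 602, irreducible since 602 is not a perfect cube). [Q(ω):Q] = 2 (min poly x^2 + x + 1). Since Q(∛602) ⊂ R and ω ∉ R, we have ω ∉ Q(∛602), so x^2 + x + 1 remains irreducible over Q(∛602) and [Q(∛602, ω) : Q(∛602)] = 2. By the tower law, [Q(∛602, ω) : Q] = 3 · 2 = 6. (In fact Q(∛602, ω) is the splitting field of x^3 - 602 over Q.)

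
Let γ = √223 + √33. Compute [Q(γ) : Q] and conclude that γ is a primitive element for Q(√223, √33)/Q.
[Q(γ) : Q] = 4 (equivalently, Q(γ) = Q(√223, √33))

Obviously Q(γ) ⊆ Q(√223, √33), and [Q(√223, √33):Q] = 4 (since 223, 33 are distinct squarefree integers > 1 with 7359 not a perfect square). To show equality we compute the minimal polynomial of γ. From γ = √223 + √33: γ^2 = 223 + 2√(7359) + 33 = 256 + 2√(7359), so γ^2 - 256 = 2√(7359); squaring, (γ^2 - 256)^2 = 4·7359, i.e. γ^4 - 512γ^2 + 65536 - 29436 = 0, i.e. γ^4 - 512γ^2 + 36100 = 0. So γ is a root of x^4 - 512x^2 + 36100. This polynomial is irreducible over Q: it has no rational root (each ±√223 ± √33 is irrational), and any factorization into two quadratics over Q would force √(7359) ∈ Q (pairing opposite roots) or √223, √33 ∈ Q (other pairings), all impossible. Hence [Q(γ):Q] = 4 = [Q(√223, √33):Q], so Q(γ) = Q(√223, √33).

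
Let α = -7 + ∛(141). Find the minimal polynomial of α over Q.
m_α(x) = x^3 + 21x^2 + 147x + 202

Set β = α + 7 = ∛(141), so β^3 = 141. Then (α + 7)^3 - 141 = 0, i.e. α is a root of g(x) = (x + 7)^3 - 141 = x^3 + 21x^2 + 147x + 202. Since g(x) = h(x + 7) where h(x) = x^3 - 141, and h is irreducible over Q (because 141 is not a perfect cube, so h has no rational root, and a monic cubic with no rational root is irreducible), g is also irreducible (irreducibility is preserved under the substitution x → x + 7). Hence m_α(x) = x^3 + 21x^2 + 147x + 202.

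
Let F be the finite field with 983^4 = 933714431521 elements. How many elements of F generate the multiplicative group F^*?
There are φ(933714431520) = 223744819200 primitive elements

F_q^* is cyclic of order q - 1 = 933714431520. A cyclic group of order m has exactly φ(m) generators. Here m = 933714431520 = 2^5 · 3 · 5 · 13 · 41 · 491 · 7433, so the number of primitive elements is φ(933714431520) = 223744819200.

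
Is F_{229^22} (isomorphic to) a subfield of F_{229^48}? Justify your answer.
No: F_{229^22} is not a subfield of F_{229^48}

F_{p^m} embeds in F_{p^n} iff m | n. Here 22 ∤ 48 (since 48 = 2·22 + 4 with remainder 4 ≠ 0), so F_{229^22} is not a subfield of F_{229^48}. Equivalently: if it were, the tower law would give 22 = [F_{229^22}:F_229] dividing [F_{229^48}:F_229] = 48, contradiction.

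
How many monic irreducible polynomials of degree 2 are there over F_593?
There are 175528 monic irreducible polynomials of degree 2 over F_593

Each element of F_{593^2} that lies in no proper subfield is a root of exactly one monic irreducible of degree 2 over F_593, and each such polynomial has 2 distinct roots in F_{593^2}. By Möbius inversion the count is N_593(2) = (1/2) Σ_{d|2} μ(2/d) · 593^d = (1/2)(μ(2)·593^1 + μ(1)·593^2) = 351056/2 = 175528.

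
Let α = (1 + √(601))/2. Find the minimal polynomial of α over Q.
m_α(x) = x^2 - x - 150

From 2α - 1 = √(601), squaring gives (2α - 1)^2 = 601, i.e. 4α^2 - 4α + 1 = 601, so α^2 - α + (1 - 601)/4 = 0. Since 601 ≡ 1 (mod 4), (1 - 601)/4 = -150 ∈ Z. The polynomial x^2 - x - 150 has discriminant 1 - 4·(-150) = 601, which is not a perfect square in Q (d = 601 is squarefree and ≠ 1), so x^2 - x - 150 is irreducible over Q. It is the minimal polynomial of α.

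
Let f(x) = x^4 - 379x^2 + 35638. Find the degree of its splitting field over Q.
[K : Q] = 4

Solving the quadratic in x^2: x^2 = (379 ± √(379^2 - 4·35638))/2 = (379 ± √1089)/2 = (379 ± 33)/2, giving x^2 = 173 or x^2 = 206. So f(x) = (x^2 - 173)(x^2 - 206) and the roots of f are ±√173, ±√206. Hence the splitting field is K = Q(√173, √206). Since 173 and 206 are distinct squarefree integers > 1, their product 35638 is not a perfect square, so √206 ∉ Q(√173). By the tower law [K:Q] = [Q(√173,√206):Q(√173)] · [Q(√173):Q] = 2 · 2 = 4.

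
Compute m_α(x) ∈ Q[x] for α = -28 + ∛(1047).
m_α(x) = x^3 + 84x^2 + 2352x + 20905

Set β = α + 28 = ∛(1047), so β^3 = 1047. Then (α + 28)^3 - 1047 = 0, i.e. α is a root of g(x) = (x + 28)^3 - 1047 = x^3 + 84x^2 + 2352x + 20905. Since g(x) = h(x + 28) where h(x) = x^3 - 1047, and h is irreducible over Q (because 1047 is not a perfect cube, so h has no rational root, and a monic cubic with no rational root is irreducible), g is also irreducible (irreducibility is preserved under the substitution x → x + 28). Hence m_α(x) = x^3 + 84x^2 + 2352x + 20905.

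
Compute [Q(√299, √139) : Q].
[Q(√299, √139) : Q] = 4

[Q(√299):Q] = 2 (min poly x^2 - 299, irreducible since 299 is squarefree > 1). For the top step, suppose √139 ∈ Q(√299), say √139 = c + d√299 with c, d ∈ Q. Squaring: 139 = c^2 + 299d^2 + 2cd√299. Since √299 ∉ Q this forces 2cd = 0. If d = 0 then √139 = c ∈ Q, contradicting 139 squarefree > 1. If c = 0 then 139 = 299d^2, so 299·139 = (299d)^2 is a perfect square in Q — but 299·139 = 41561 is not a perfect square (since 299 and 139 are distinct squarefree integers). Contradiction. Hence √139 ∉ Q(√299), so x^2 - 139 stays irreducible over Q(√299) and [Q(√299, √139) : Q(√299)] = 2. By the tower law, [Q(√299, √139) : Q] = 2 · 2 = 4.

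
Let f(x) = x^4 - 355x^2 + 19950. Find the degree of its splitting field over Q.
[K : Q] = 4

Solving the quadratic in x^2: x^2 = (355 ± √(355^2 - 4·19950))/2 = (355 ± √46225)/2 = (355 ± 215)/2, giving x^2 = 285 or x^2 = 70. So f(x) = (x^2 - 285)(x^2 - 70) and the roots of f are ±√285, ±√70. Hence the splitting field is K = Q(√285, √70). Since 285 and 70 are distinct squarefree integers > 1, their product 19950 is not a perfect square, so √70 ∉ Q(√285). By the tower law [K:Q] = [Q(√285,√70):Q(√285)] · [Q(√285):Q] = 2 · 2 = 4.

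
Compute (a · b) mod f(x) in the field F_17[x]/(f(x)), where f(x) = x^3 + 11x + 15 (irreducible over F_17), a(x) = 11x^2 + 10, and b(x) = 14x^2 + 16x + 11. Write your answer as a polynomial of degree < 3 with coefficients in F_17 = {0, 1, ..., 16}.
a · b ≡ 12x^2 + 11x + 3 (mod f(x))

Multiply in F_17[x]: a(x)·b(x) = (11x^2 + 10)·(14x^2 + 16x + 11) = x^4 + 6x^3 + 6x^2 + 7x + 8. This has degree ≥ 3, so divide by f(x) over F_17: x^4 + 6x^3 + 6x^2 + 7x + 8 = (x + 6)·(x^3 + 11x + 15) + (12x^2 + 11x + 3). Hence a·b ≡ 12x^2 + 11x + 3 (mod f). (F_17[x]/(f) is a field with 17^3 = 4913 elements since f is irreducible of degree 3.)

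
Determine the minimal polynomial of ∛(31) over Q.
m_α(x) = x^3 - 31

α satisfies α^3 = 31, so x^3 - 31 annihilates α. By the rational root test, a rational root p/q (in lowest terms) of x^3 - 31 would satisfy p^3 = 31 q^3, forcing q = 1 and p^3 = 31; but 31 is not a perfect cube, contradiction. A monic cubic over Q with no rational root is irreducible (any nontrivial factorization would include a linear factor). Hence x^3 - 31 is the minimal polynomial of α, and in particular [Q(α):Q] = 3.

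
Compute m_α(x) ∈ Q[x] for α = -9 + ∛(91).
m_α(x) = x^3 + 27x^2 + 243x + 638

Set β = α + 9 = ∛(91), so β^3 = 91. Then (α + 9)^3 - 91 = 0, i.e. α is a root of g(x) = (x + 9)^3 - 91 = x^3 + 27x^2 + 243x + 638. Since g(x) = h(x + 9) where h(x) = x^3 - 91, and h is irreducible over Q (because 91 is not a perfect cube, so h has no rational root, and a monic cubic with no rational root is irreducible), g is also irreducible (irreducibility is preserved under the substitution x → x + 9). Hence m_α(x) = x^3 + 27x^2 + 243x + 638.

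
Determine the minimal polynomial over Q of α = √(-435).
m_α(x) = x^2 + 435

α satisfies α^2 + 435 = 0, so x^2 + 435 annihilates α. Since d = -435 is squarefree and ≠ 1, it is not a perfect square in Q, so x^2 + 435 has no rational root and is therefore irreducible over Q (a degree-2 polynomial over a field is irreducible iff it has no root). Hence m_α(x) = x^2 + 435.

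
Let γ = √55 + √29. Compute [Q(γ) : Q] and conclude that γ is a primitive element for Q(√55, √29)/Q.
[Q(γ) : Q] = 4 (equivalently, Q(γ) = Q(√55, √29))

Obviously Q(γ) ⊆ Q(√55, √29), and [Q(√55, √29):Q] = 4 (since 55, 29 are distinct squarefree integers > 1 with 1595 not a perfect square). To show equality we compute the minimal polynomial of γ. From γ = √55 + √29: γ^2 = 55 + 2√(1595) + 29 = 84 + 2√(1595), so γ^2 - 84 = 2√(1595); squaring, (γ^2 - 84)^2 = 4·1595, i.e. γ^4 - 168γ^2 + 7056 - 6380 = 0, i.e. γ^4 - 168γ^2 + 676 = 0. So γ is a root of x^4 - 168x^2 + 676. This polynomial is irreducible over Q: it has no rational root (each ±√55 ± √29 is irrational), and any factorization into two quadratics over Q would force √(1595) ∈ Q (pairing opposite roots) or √55, √29 ∈ Q (other pairings), all impossible. Hence [Q(γ):Q] = 4 = [Q(√55, √29):Q], so Q(γ) = Q(√55, √29).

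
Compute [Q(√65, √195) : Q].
[Q(√65, √195) : Q] = 4

[Q(√65):Q] = 2 (min poly x^2 - 65, irreducible since 65 is squarefree > 1). For the top step, suppose √195 ∈ Q(√65), say √195 = c + d√65 with c, d ∈ Q. Squaring: 195 = c^2 + 65d^2 + 2cd√65. Since √65 ∉ Q this forces 2cd = 0. If d = 0 then √195 = c ∈ Q, contradicting 195 squarefree > 1. If c = 0 then 195 = 65d^2, so 65·195 = (65d)^2 is a perfect square in Q — but 65·195 = 12675 is not a perfect square (since 65 and 195 are distinct squarefree integers). Contradiction. Hence √195 ∉ Q(√65), so x^2 - 195 stays irreducible over Q(√65) and [Q(√65, √195) : Q(√65)] = 2. By the tower law, [Q(√65, √195) : Q] = 2 · 2 = 4.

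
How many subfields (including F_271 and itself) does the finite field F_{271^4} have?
F_{271^4} has 3 subfields

The subfields of F_{p^n} are exactly the fields F_{p^d} for d | n (each is the fixed field of the unique index-d subgroup of Gal(F_{p^n}/F_p) ≅ Z/nZ). The divisors of n = 4 are {1, 2, 4}, giving 3 subfields: F_{271^1}, F_{271^2}, F_{271^4}.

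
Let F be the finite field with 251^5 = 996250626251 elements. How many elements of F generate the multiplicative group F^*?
There are φ(996250626250) = 362272900000 primitive elements

F_q^* is cyclic of order q - 1 = 996250626250. A cyclic group of order m has exactly φ(m) generators. Here m = 996250626250 = 2 · 5^4 · 11^2 · 6586781, so the number of primitive elements is φ(996250626250) = 362272900000.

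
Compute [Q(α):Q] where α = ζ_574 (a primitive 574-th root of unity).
[Q(α):Q] = 240

The minimal polynomial of ζ_574 over Q is the 574-th cyclotomic polynomial Φ_574(x), which is irreducible over Q and has degree φ(574) = 240. Hence [Q(α):Q] = φ(574) = 240.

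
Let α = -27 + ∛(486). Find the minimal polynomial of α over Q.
m_α(x) = x^3 + 81x^2 + 2187x + 19197

Set β = α + 27 = ∛(486), so β^3 = 486. Then (α + 27)^3 - 486 = 0, i.e. α is a root of g(x) = (x + 27)^3 - 486 = x^3 + 81x^2 + 2187x + 19197. Since g(x) = h(x + 27) where h(x) = x^3 - 486, and h is irreducible over Q (because 486 is not a perfect cube, so h has no rational root, and a monic cubic with no rational root is irreducible), g is also irreducible (irreducibility is preserved under the substitution x → x + 27). Hence m_α(x) = x^3 + 81x^2 + 2187x + 19197.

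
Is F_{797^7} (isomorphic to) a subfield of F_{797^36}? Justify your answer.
No: F_{797^7} is not a subfield of F_{797^36}

F_{p^m} embeds in F_{p^n} iff m | n. Here 7 ∤ 36 (since 36 = 5·7 + 1 with remainder 1 ≠ 0), so F_{797^7} is not a subfield of F_{797^36}. Equivalently: if it were, the tower law would give 7 = [F_{797^7}:F_797] dividing [F_{797^36}:F_797] = 36, contradiction.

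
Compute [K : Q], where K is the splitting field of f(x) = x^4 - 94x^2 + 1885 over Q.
[K : Q] = 4

Solving the quadratic in x^2: x^2 = (94 ± √(94^2 - 4·1885))/2 = (94 ± √1296)/2 = (94 ± 36)/2, giving x^2 = 29 or x^2 = 65. So f(x) = (x^2 - 29)(x^2 - 65) and the roots of f are ±√29, ±√65. Hence the splitting field is K = Q(√29, √65). Since 29 and 65 are distinct squarefree integers > 1, their product 1885 is not a perfect square, so √65 ∉ Q(√29). By the tower law [K:Q] = [Q(√29,√65):Q(√29)] · [Q(√29):Q] = 2 · 2 = 4.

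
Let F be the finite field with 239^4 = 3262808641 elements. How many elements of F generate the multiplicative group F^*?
There are φ(3262808640) = 647921664 primitive elements

F_q^* is cyclic of order q - 1 = 3262808640. A cyclic group of order m has exactly φ(m) generators. Here m = 3262808640 = 2^6 · 3 · 5 · 7 · 13^4 · 17, so the number of primitive elements is φ(3262808640) = 647921664.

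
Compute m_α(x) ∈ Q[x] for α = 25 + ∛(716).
m_α(x) = x^3 - 75x^2 + 1875x - 16341

Set β = α - 25 = ∛(716), so β^3 = 716. Then (α - 25)^3 - 716 = 0, i.e. α is a root of g(x) = (x - 25)^3 - 716 = x^3 - 75x^2 + 1875x - 16341. Since g(x) = h(x - 25) where h(x) = x^3 - 716, and h is irreducible over Q (because 716 is not a perfect cube, so h has no rational root, and a monic cubic with no rational root is irreducible), g is also irreducible (irreducibility is preserved under the substitution x → x - 25). Hence m_α(x) = x^3 - 75x^2 + 1875x - 16341.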